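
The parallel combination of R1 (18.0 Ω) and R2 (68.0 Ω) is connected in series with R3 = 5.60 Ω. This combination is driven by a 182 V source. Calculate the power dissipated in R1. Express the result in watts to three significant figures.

First find R_p for the parallel pair, then treat R_p + R3 as a series loop.
R_p = (18.0×68.0)/(18.0+68.0) = 14.23 Ω
R_total = R_p + 5.60 = 14.23 + 5.60 = 19.83 Ω
I = V / R_total = 182 / 19.83 = 9.177 A
Voltage across the parallel pair: V_p = I × R_p = 9.177 × 14.23 = 130.6 V
R1 sits across V_p; its power is V_p²/R.
P_R1 = (130.6)² / 18.0 = 947.7 W

948 W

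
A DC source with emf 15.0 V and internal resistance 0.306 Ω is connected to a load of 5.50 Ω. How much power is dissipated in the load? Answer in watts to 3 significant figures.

With r and R in series, I = ε/(r+R); the load dissipates I²R.
I = ε / (r + R) = 15.0 / (0.306 + 5.50) = 2.584 A
P_load = I² R = (2.584)² × 5.50 = 36.71 W

36.7 W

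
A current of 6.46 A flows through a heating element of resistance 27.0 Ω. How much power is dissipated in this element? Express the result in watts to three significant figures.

1130 W

Current and resistance are given, so P = I²R is the direct form.
P = (6.460 A)² × 27.0 Ω = 1127 W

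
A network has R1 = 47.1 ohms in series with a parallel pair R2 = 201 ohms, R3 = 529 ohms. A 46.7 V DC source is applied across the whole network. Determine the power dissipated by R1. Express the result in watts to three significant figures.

2.76 W

Replace R2 and R3 with their parallel equivalent so the circuit becomes R1 in series with R_p.
R_p = (201×529)/(201+529) = 145.7 Ω
R_total = 47.1 + 145.7 = 192.8 Ω
I = V / R_total = 46.7 / 192.8 = 0.2423 A
All the current flows through R1; use P = I²R.
P_R1 = (0.2423)² × 47.1 = 2.765 W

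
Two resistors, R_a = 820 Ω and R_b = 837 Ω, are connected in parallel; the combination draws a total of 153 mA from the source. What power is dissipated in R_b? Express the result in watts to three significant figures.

Parallel branches share V, not I — compute V via R_eq, then use V²/R for the target branch.
1/R_eq = 1/820 + 1/837 ⇒ R_eq = 414.2 Ω
V = I_total × R_eq = 0.1530 × 414.2 = 63.37 V
P_R_b = V² / R_b = (63.37)² / 837 = 4.798 W

4.80 W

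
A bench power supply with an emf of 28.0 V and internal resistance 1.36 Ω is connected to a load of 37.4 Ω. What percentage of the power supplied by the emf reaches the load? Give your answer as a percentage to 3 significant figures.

96.5 %

Both r and R carry the same current, so the power split is just the resistance split: η = R/(R+r).
η = R / (R + r) = 37.4 / (37.4 + 1.36) = 0.9649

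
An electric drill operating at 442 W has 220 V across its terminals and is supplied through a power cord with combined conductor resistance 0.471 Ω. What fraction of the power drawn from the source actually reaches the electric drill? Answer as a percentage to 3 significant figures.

99.6 %

I = P / V = 442 / 220 = 2.009 A through the power cord.
P_line = I² R_line = (2.009)² × 0.471 = 1.901 W
P_source = P_load + P_line = 442.0 + 1.901 = 443.9 W
η = P_load / P_source = 442.0 / 443.9 = 0.9957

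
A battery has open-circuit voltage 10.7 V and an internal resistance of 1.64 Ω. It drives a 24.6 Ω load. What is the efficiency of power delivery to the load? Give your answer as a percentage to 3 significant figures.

93.8 %

The source delivers εI, of which I²R reaches the load and I²r is lost; since I is common, η = R/(R+r).
η = R / (R + r) = 24.6 / (24.6 + 1.64) = 0.9375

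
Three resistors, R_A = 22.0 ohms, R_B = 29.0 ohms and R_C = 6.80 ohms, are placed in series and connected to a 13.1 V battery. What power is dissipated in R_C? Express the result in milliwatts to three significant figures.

Every series element carries the same I. Get I from the total resistance, then P = I² × R_C.
R_total = 22.0 + 29.0 + 6.80 = 57.80 Ω
I = V / R_total = 13.1 / 57.80 = 0.2266 A
P_R_C = I² × R_C = (0.2266)² × 6.80 = 0.3493 W

349 mW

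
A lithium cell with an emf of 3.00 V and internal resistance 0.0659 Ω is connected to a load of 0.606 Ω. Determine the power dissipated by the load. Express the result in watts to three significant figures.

12.1 W

The internal resistance and the load are in series, so the same I flows through both; get I from ε/(r+R), then I²R for the load.
I = ε / (r + R) = 3.00 / (0.0659 + 0.606) = 4.465 A
P_load = I² R = (4.465)² × 0.606 = 12.08 W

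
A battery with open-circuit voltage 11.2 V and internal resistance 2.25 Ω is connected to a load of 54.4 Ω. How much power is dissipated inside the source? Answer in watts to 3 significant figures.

r is in series with the load, so it carries the full circuit current — the loss in it is I²r.
I = ε / (r + R) = 11.2 / (2.25 + 54.4) = 0.1977 A
P_int = I² r = (0.1977)² × 2.25 = 0.08795 W

0.0879 W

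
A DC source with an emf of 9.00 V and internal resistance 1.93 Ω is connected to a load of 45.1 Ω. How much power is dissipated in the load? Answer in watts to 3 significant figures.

Load and internal resistance form a series loop — compute the loop current, then the load power via I²R.
I = ε / (r + R) = 9.00 / (1.93 + 45.1) = 0.1914 A
P_load = I² R = (0.1914)² × 45.1 = 1.652 W

1.65 W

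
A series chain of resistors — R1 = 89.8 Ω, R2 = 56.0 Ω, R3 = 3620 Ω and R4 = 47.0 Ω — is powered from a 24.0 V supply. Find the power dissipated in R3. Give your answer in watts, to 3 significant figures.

0.143 W

In a series string the same current flows through every resistor — find that current, then P = I²R for the one we want.
R_total = 89.8 + 56.0 + 3620 + 47.0 = 3813 Ω
I = V / R_total = 24.0 / 3813 = 0.006295 A
P_R3 = I² × R3 = (0.006295)² × 3620 = 0.1434 W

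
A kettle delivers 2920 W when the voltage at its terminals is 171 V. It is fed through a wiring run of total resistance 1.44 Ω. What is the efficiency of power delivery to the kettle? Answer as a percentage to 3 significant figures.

87.4 %

I = P / V = 2920 / 171 = 17.08 A through the wiring run.
P_line = I² R_line = (17.08)² × 1.44 = 419.9 W
P_source = P_load + P_line = 2920 + 419.9 = 3340 W
η = P_load / P_source = 2920 / 3340 = 0.8743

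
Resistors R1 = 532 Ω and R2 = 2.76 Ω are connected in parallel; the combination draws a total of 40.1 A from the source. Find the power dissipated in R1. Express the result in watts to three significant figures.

The branches share the same voltage, but only the total current is given — find V from the equivalent resistance first.
1/R_eq = 1/532 + 1/2.76 ⇒ R_eq = 2.746 Ω
V = I_total × R_eq = 40.10 × 2.746 = 110.1 V
P_R1 = V² / R1 = (110.1)² / 532 = 22.79 W

22.8 W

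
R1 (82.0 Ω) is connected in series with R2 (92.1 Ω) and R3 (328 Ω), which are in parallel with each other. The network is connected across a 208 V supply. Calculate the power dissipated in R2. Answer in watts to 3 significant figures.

103 W

Replace R2 and R3 with their parallel equivalent so the circuit becomes R1 in series with R_p.
R_p = (92.1×328)/(92.1+328) = 71.91 Ω
R_total = 82.0 + 71.91 = 153.9 Ω
I = V / R_total = 208 / 153.9 = 1.351 A
Voltage across the parallel pair: V_p = I × R_p = 1.351 × 71.91 = 97.18 V
R2 sees V_p directly, so P = V_p² / R2.
P_R2 = (97.18)² / 92.1 = 102.5 W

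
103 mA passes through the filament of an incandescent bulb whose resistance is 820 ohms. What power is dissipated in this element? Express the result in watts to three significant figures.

8.70 W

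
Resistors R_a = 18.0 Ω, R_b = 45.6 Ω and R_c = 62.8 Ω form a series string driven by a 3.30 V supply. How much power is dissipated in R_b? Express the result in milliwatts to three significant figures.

31.1 mW

The current is common to all series resistors; compute it, then apply P = I²R for the target.
R_total = 18.0 + 45.6 + 62.8 = 126.4 Ω
I = V / R_total = 3.30 / 126.4 = 0.02611 A
P_R_b = I² × R_b = (0.02611)² × 45.6 = 0.03108 W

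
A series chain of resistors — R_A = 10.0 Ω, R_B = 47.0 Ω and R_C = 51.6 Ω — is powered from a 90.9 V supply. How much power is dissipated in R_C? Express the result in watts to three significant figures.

36.2 W

Since the resistors are in series they all carry the loop current I = V/R_total; the power in any one is I²R.
R_total = 10.0 + 47.0 + 51.6 = 108.6 Ω
I = V / R_total = 90.9 / 108.6 = 0.8370 A
P_R_C = I² × R_C = (0.8370)² × 51.6 = 36.15 W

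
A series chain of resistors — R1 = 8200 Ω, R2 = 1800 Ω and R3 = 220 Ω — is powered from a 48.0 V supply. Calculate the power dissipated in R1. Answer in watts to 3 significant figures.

Since the resistors are in series they all carry the loop current I = V/R_total; the power in any one is I²R.
R_total = 8200 + 1800 + 220 = 10220 Ω
I = V / R_total = 48.0 / 10220 = 0.004697 A
P_R1 = I² × R1 = (0.004697)² × 8200 = 0.1809 W

0.181 W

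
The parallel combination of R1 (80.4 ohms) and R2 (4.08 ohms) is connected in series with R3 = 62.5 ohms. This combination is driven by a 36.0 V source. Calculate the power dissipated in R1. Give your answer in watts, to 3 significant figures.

0.0552 W

Collapse the R1‖R2 pair into one equivalent R_p; then R_p and R3 form a series string.
R_p = (80.4×4.08)/(80.4+4.08) = 3.883 Ω
R_total = R_p + 62.5 = 3.883 + 62.5 = 66.38 Ω
I = V / R_total = 36.0 / 66.38 = 0.5423 A
Voltage across the parallel pair: V_p = I × R_p = 0.5423 × 3.883 = 2.106 V
R1 sits across V_p; its power is V_p²/R.
P_R1 = (2.106)² / 80.4 = 0.05515 W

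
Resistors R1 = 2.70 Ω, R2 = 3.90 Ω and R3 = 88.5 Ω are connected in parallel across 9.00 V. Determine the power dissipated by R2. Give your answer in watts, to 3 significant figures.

Every branch has 9.00 V across it, so for R2 the power is simply V²/R.
P_R2 = V² / R2 = (9.00)² / 3.90 Ω = 20.77 W

20.8 W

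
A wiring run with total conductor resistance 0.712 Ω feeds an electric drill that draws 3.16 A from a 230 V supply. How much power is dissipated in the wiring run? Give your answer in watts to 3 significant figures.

7.11 W

Line loss is just I²R for the cable — we know both I and R_line directly.
The wiring run carries the full 3.16 A.
P_line = I² R_line = (3.160)² × 0.712 = 7.110 W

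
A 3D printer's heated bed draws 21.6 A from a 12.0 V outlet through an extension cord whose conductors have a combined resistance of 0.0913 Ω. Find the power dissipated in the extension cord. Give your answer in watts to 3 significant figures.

The extension cord is a series resistance carrying the load current; its dissipation is I²R_line.
The extension cord carries the full 21.6 A.
P_line = I² R_line = (21.60)² × 0.0913 = 42.60 W

42.6 W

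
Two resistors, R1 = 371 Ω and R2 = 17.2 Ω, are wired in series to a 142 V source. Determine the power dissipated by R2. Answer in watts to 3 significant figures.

Series elements share the same current, so find I first, then use P = I²R.
R_total = 371 + 17.2 = 388.2 Ω
I = V / R_total = 142 / 388.2 = 0.3658 A
P_R2 = I² × R2 = (0.3658)² × 17.2 = 2.301 W

2.30 W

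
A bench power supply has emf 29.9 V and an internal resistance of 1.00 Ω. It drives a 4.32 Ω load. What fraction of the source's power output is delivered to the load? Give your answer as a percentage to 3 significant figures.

81.2 %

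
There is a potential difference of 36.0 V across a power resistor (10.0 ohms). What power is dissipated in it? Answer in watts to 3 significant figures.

130 W

V and R are stated; P = V²/R avoids computing the current.
P = (36.0 V)² / 10.0 Ω = 129.6 W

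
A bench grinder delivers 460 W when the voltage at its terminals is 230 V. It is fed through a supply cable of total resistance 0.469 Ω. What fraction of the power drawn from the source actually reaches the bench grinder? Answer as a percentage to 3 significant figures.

I = P / V = 460 / 230 = 2.000 A through the supply cable.
P_line = I² R_line = (2.000)² × 0.469 = 1.876 W
P_source = P_load + P_line = 460.0 + 1.876 = 461.9 W
η = P_load / P_source = 460.0 / 461.9 = 0.9959

99.6 %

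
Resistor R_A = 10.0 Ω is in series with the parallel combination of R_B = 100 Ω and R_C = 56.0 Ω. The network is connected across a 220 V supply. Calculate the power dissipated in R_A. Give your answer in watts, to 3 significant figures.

First combine the parallel branches into one equivalent R_p, then R_A + R_p is a series pair.
R_p = (100×56.0)/(100+56.0) = 35.90 Ω
R_total = 10.0 + 35.90 = 45.90 Ω
I = V / R_total = 220 / 45.90 = 4.793 A
All the current flows through R_A; use P = I²R.
P_R_A = (4.793)² × 10.0 = 229.8 W

230 W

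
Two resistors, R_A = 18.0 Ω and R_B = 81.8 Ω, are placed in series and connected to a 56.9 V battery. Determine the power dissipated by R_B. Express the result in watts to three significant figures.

26.6 W

Since the resistors are in series they all carry the loop current I = V/R_total; the power in any one is I²R.
R_total = 18.0 + 81.8 = 99.80 Ω
I = V / R_total = 56.9 / 99.80 = 0.5701 A
P_R_B = I² × R_B = (0.5701)² × 81.8 = 26.59 W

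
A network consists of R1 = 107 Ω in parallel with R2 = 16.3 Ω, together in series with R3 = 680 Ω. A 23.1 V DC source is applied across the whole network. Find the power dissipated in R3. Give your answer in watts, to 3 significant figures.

Collapse the R1‖R2 pair into one equivalent R_p; then R_p and R3 form a series string.
R_p = (107×16.3)/(107+16.3) = 14.15 Ω
R_total = R_p + 680 = 14.15 + 680 = 694.1 Ω
I = V / R_total = 23.1 / 694.1 = 0.03328 A
All the supply current flows through R3; use P = I²R3.
P_R3 = (0.03328)² × 680 = 0.7531 W

0.753 W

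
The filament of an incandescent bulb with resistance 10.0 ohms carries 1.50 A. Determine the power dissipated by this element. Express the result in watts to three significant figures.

22.5 W

Current and resistance are given, so P = I²R is the direct form.
P = (1.500 A)² × 10.0 Ω = 22.50 W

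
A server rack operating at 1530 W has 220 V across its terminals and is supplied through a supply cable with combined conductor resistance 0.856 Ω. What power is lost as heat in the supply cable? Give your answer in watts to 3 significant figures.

41.4 W

The supply cable is a series resistance carrying the load current; its dissipation is I²R_line.
I = P / V = 1530 / 220 = 6.955 A through the supply cable.
P_line = I² R_line = (6.955)² × 0.856 = 41.40 W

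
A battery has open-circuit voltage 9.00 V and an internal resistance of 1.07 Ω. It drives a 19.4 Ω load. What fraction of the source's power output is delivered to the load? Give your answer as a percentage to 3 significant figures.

94.8 %

The source delivers εI, of which I²R reaches the load and I²r is lost; since I is common, η = R/(R+r).
η = R / (R + r) = 19.4 / (19.4 + 1.07) = 0.9477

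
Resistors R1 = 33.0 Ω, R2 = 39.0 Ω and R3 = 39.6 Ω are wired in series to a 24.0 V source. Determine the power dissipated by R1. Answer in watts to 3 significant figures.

In a series string the same current flows through every resistor — find that current, then P = I²R for the one we want.
R_total = 33.0 + 39.0 + 39.6 = 111.6 Ω
I = V / R_total = 24.0 / 111.6 = 0.2151 A
P_R1 = I² × R1 = (0.2151)² × 33.0 = 1.526 W

1.53 W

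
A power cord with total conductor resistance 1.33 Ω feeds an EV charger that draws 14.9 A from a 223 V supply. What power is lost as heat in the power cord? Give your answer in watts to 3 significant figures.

295 W

The power cord and load are in series, so the same current flows in both; the loss is I²R_line.
The power cord carries the full 14.9 A.
P_line = I² R_line = (14.90)² × 1.33 = 295.3 W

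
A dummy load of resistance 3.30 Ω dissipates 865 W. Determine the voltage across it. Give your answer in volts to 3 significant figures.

Rearranging the power relation for the two known quantities gives V = √(P R).
V = √(865 × 3.30) = 53.43 V

53.4 V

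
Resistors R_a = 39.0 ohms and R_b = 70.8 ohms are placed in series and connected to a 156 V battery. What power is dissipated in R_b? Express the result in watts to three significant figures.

143 W

Series elements share the same current, so find I first, then use P = I²R.
R_total = 39.0 + 70.8 = 109.8 Ω
I = V / R_total = 156 / 109.8 = 1.421 A
P_R_b = I² × R_b = (1.421)² × 70.8 = 142.9 W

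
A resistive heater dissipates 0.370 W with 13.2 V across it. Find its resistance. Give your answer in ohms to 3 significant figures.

471 Ω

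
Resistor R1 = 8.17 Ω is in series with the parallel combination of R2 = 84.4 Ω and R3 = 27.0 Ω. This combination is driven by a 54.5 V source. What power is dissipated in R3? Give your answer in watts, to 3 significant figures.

First combine the parallel branches into one equivalent R_p, then R1 + R_p is a series pair.
R_p = (84.4×27.0)/(84.4+27.0) = 20.46 Ω
R_total = 8.17 + 20.46 = 28.63 Ω
I = V / R_total = 54.5 / 28.63 = 1.904 A
Voltage across the parallel pair: V_p = I × R_p = 1.904 × 20.46 = 38.95 V
R3 is across V_p, so use P = V²/R for that branch.
P_R3 = (38.95)² / 27.0 = 56.18 W

56.2 W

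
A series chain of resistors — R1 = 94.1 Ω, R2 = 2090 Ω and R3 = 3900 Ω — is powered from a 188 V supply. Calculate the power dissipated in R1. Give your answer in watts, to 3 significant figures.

0.0898 W

Every series element carries the same I. Get I from the total resistance, then P = I² × R1.
R_total = 94.1 + 2090 + 3900 = 6084 Ω
I = V / R_total = 188 / 6084 = 0.03090 A
P_R1 = I² × R1 = (0.03090)² × 94.1 = 0.08985 W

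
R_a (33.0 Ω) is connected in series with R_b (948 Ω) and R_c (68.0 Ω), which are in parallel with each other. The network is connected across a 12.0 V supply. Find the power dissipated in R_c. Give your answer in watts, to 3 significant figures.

Replace R_b and R_c with their parallel equivalent so the circuit becomes R_a in series with R_p.
R_p = (948×68.0)/(948+68.0) = 63.45 Ω
R_total = 33.0 + 63.45 = 96.45 Ω
I = V / R_total = 12.0 / 96.45 = 0.1244 A
Voltage across the parallel pair: V_p = I × R_p = 0.1244 × 63.45 = 7.894 V
With V_p across R_c, its power is V_p²/R_c.
P_R_c = (7.894)² / 68.0 = 0.9164 W

0.916 W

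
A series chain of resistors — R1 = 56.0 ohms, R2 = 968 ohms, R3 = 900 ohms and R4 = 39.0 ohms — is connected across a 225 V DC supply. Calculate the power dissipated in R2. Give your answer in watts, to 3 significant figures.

Since the resistors are in series they all carry the loop current I = V/R_total; the power in any one is I²R.
R_total = 56.0 + 968 + 900 + 39.0 = 1963 Ω
I = V / R_total = 225 / 1963 = 0.1146 A
P_R2 = I² × R2 = (0.1146)² × 968 = 12.72 W

12.7 W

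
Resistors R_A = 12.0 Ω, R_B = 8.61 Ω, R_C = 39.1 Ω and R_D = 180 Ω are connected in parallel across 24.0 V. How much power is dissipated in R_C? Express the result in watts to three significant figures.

14.7 W

Each parallel branch sees the full supply voltage, so P = V²/R applies directly to the target branch.
P_R_C = V² / R_C = (24.0)² / 39.1 Ω = 14.73 W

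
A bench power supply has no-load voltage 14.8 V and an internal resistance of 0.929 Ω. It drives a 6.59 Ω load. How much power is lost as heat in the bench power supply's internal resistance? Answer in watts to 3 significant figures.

Internal loss is I²r, with I set by the total series resistance r+R.
I = ε / (r + R) = 14.8 / (0.929 + 6.59) = 1.968 A
P_int = I² r = (1.968)² × 0.929 = 3.599 W

3.60 W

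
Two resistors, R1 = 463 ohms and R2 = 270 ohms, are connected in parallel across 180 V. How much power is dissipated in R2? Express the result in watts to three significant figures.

120 W

Each parallel branch sees the full supply voltage, so P = V²/R applies directly to the target branch.
P_R2 = V² / R2 = (180)² / 270 Ω = 120.0 W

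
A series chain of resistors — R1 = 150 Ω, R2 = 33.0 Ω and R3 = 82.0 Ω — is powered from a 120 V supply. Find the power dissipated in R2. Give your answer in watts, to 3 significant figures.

Series elements share the same current, so find I first, then use P = I²R.
R_total = 150 + 33.0 + 82.0 = 265.0 Ω
I = V / R_total = 120 / 265.0 = 0.4528 A
P_R2 = I² × R2 = (0.4528)² × 33.0 = 6.767 W

6.77 W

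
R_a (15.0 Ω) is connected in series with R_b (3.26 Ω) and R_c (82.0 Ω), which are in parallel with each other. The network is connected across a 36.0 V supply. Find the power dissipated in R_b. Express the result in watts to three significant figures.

11.9 W

Collapse R_b‖R_c to a single equivalent, reducing the network to two series elements.
R_p = (3.26×82.0)/(3.26+82.0) = 3.135 Ω
R_total = 15.0 + 3.135 = 18.14 Ω
I = V / R_total = 36.0 / 18.14 = 1.985 A
Voltage across the parallel pair: V_p = I × R_p = 1.985 × 3.135 = 6.224 V
R_b sees V_p directly, so P = V_p² / R_b.
P_R_b = (6.224)² / 3.26 = 11.88 W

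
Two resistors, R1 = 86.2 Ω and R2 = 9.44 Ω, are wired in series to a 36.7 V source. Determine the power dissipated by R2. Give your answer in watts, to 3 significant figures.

Since the resistors are in series they all carry the loop current I = V/R_total; the power in any one is I²R.
R_total = 86.2 + 9.44 = 95.64 Ω
I = V / R_total = 36.7 / 95.64 = 0.3837 A
P_R2 = I² × R2 = (0.3837)² × 9.44 = 1.390 W

1.39 W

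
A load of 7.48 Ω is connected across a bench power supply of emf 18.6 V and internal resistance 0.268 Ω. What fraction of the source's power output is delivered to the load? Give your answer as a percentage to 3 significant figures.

η = P_load/(P_load+P_int) = I²R/(I²R+I²r) = R/(R+r) — the I² cancels for series elements.
η = R / (R + r) = 7.48 / (7.48 + 0.268) = 0.9654

96.5 %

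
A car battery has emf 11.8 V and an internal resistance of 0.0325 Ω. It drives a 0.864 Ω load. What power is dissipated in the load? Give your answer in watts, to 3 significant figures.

Load and internal resistance form a series loop — compute the loop current, then the load power via I²R.
I = ε / (r + R) = 11.8 / (0.0325 + 0.864) = 13.16 A
P_load = I² R = (13.16)² × 0.864 = 149.7 W

150 W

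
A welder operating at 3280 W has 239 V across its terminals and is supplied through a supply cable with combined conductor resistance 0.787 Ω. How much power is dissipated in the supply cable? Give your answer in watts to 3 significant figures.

148 W

The supply cable and load are in series, so the same current flows in both; the loss is I²R_line.
I = P / V = 3280 / 239 = 13.72 A through the supply cable.
P_line = I² R_line = (13.72)² × 0.787 = 148.2 W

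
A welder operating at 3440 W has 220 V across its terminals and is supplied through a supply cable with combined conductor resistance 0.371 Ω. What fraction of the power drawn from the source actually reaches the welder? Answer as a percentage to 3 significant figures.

97.4 %

I = P / V = 3440 / 220 = 15.64 A through the supply cable.
P_line = I² R_line = (15.64)² × 0.371 = 90.71 W
P_source = P_load + P_line = 3440 + 90.71 = 3531 W
η = P_load / P_source = 3440 / 3531 = 0.9743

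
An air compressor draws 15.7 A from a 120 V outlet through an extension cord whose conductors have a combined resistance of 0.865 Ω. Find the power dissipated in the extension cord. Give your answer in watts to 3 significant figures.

213 W

Line loss is just I²R for the cable — we know both I and R_line directly.
The extension cord carries the full 15.7 A.
P_line = I² R_line = (15.70)² × 0.865 = 213.2 W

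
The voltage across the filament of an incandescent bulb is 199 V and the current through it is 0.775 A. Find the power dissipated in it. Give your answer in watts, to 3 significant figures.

154 W

Since both terminal voltage and current are stated, P = V I gives the power in one step.
P = 199 V × 0.7750 A = 154.2 W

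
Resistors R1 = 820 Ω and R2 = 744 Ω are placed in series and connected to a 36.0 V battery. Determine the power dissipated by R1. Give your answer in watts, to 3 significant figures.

The current is common to all series resistors; compute it, then apply P = I²R for the target.
R_total = 820 + 744 = 1564 Ω
I = V / R_total = 36.0 / 1564 = 0.02302 A
P_R1 = I² × R1 = (0.02302)² × 820 = 0.4345 W

0.434 W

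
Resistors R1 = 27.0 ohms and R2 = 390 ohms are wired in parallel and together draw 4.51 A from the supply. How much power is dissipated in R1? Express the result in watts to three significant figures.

480 W

Only the total current is stated, so first find the parallel equivalent to get the voltage across the combination.
1/R_eq = 1/27.0 + 1/390 ⇒ R_eq = 25.25 Ω
V = I_total × R_eq = 4.510 × 25.25 = 113.9 V
P_R1 = V² / R1 = (113.9)² / 27.0 = 480.4 W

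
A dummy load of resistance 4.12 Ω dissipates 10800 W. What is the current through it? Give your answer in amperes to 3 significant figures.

Rearranging the power relation for the two known quantities gives I = √(P / R).
I = √(10800 / 4.12) = 51.20 A

51.2 A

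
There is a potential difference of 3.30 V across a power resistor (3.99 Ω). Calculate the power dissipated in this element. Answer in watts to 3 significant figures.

2.73 W

We know the drop across the element and its resistance — P = V²/R, one step.
P = (3.30 V)² / 3.99 Ω = 2.729 W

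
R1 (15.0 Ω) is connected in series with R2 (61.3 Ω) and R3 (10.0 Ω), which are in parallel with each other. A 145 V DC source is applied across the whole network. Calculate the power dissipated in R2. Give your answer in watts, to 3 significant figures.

First combine the parallel branches into one equivalent R_p, then R1 + R_p is a series pair.
R_p = (61.3×10.0)/(61.3+10.0) = 8.597 Ω
R_total = 15.0 + 8.597 = 23.60 Ω
I = V / R_total = 145 / 23.60 = 6.145 A
Voltage across the parallel pair: V_p = I × R_p = 6.145 × 8.597 = 52.83 V
With V_p across R2, its power is V_p²/R2.
P_R2 = (52.83)² / 61.3 = 45.53 W

45.5 W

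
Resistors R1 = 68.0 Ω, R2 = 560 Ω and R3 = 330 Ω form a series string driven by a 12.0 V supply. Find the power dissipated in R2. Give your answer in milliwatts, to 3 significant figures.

Since the resistors are in series they all carry the loop current I = V/R_total; the power in any one is I²R.
R_total = 68.0 + 560 + 330 = 958.0 Ω
I = V / R_total = 12.0 / 958.0 = 0.01253 A
P_R2 = I² × R2 = (0.01253)² × 560 = 0.08787 W

87.9 mW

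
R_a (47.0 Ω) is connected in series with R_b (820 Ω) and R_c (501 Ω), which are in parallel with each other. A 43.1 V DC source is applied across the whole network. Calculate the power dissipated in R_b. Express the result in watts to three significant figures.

1.71 W

Replace R_b and R_c with their parallel equivalent so the circuit becomes R_a in series with R_p.
R_p = (820×501)/(820+501) = 311.0 Ω
R_total = 47.0 + 311.0 = 358.0 Ω
I = V / R_total = 43.1 / 358.0 = 0.1204 A
Voltage across the parallel pair: V_p = I × R_p = 0.1204 × 311.0 = 37.44 V
With V_p across R_b, its power is V_p²/R_b.
P_R_b = (37.44)² / 820 = 1.710 W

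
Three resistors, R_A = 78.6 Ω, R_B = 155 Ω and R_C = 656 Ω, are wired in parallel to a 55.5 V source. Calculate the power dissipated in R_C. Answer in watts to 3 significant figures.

The supply voltage appears across each parallel branch — just use P = V²/R_C.
P_R_C = V² / R_C = (55.5)² / 656 Ω = 4.696 W

4.70 W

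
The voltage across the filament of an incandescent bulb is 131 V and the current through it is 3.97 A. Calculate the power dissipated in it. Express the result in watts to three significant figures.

V and I are known directly — P = V I, no intermediate step needed.
P = 131 V × 3.970 A = 520.1 W

520 W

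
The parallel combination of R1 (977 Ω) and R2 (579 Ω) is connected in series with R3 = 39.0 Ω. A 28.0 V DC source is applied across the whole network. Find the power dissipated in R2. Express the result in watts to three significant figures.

Collapse the R1‖R2 pair into one equivalent R_p; then R_p and R3 form a series string.
R_p = (977×579)/(977+579) = 363.5 Ω
R_total = R_p + 39.0 = 363.5 + 39.0 = 402.5 Ω
I = V / R_total = 28.0 / 402.5 = 0.06956 A
Voltage across the parallel pair: V_p = I × R_p = 0.06956 × 363.5 = 25.29 V
R2 has V_p across it, so P = V_p²/R2.
P_R2 = (25.29)² / 579 = 1.104 W

1.10 W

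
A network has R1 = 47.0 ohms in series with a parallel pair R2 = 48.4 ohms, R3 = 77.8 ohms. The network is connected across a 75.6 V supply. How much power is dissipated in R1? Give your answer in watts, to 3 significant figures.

Reduce the parallel pair to R_p first; the network is then a simple series string.
R_p = (48.4×77.8)/(48.4+77.8) = 29.84 Ω
R_total = 47.0 + 29.84 = 76.84 Ω
I = V / R_total = 75.6 / 76.84 = 0.9839 A
The full supply current passes through R1: P = I²R.
P_R1 = (0.9839)² × 47.0 = 45.50 W

45.5 W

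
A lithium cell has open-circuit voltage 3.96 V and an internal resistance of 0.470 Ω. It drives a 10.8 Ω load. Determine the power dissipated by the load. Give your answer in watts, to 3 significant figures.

1.33 W

Find the circuit current first, then P = I²R for the load (series elements share I).
I = ε / (r + R) = 3.96 / (0.470 + 10.8) = 0.3514 A
P_load = I² R = (0.3514)² × 10.8 = 1.333 W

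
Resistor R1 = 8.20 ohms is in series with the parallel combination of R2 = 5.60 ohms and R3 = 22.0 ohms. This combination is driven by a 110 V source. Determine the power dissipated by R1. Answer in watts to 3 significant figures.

619 W

First combine the parallel branches into one equivalent R_p, then R1 + R_p is a series pair.
R_p = (5.60×22.0)/(5.60+22.0) = 4.464 Ω
R_total = 8.20 + 4.464 = 12.66 Ω
I = V / R_total = 110 / 12.66 = 8.686 A
R1 carries the full series current, so P = I²R.
P_R1 = (8.686)² × 8.20 = 618.7 W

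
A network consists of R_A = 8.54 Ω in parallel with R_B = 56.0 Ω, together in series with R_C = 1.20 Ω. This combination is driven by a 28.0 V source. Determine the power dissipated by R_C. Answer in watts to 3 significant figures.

12.7 W

Collapse the R_A‖R_B pair into one equivalent R_p; then R_p and R_C form a series string.
R_p = (8.54×56.0)/(8.54+56.0) = 7.410 Ω
R_total = R_p + 1.20 = 7.410 + 1.20 = 8.610 Ω
I = V / R_total = 28.0 / 8.610 = 3.252 A
All the supply current flows through R_C; use P = I²R_C.
P_R_C = (3.252)² × 1.20 = 12.69 W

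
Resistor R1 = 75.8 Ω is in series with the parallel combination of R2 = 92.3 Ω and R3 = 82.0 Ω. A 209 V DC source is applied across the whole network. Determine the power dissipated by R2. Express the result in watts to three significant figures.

62.8 W

Reduce the parallel pair to R_p first; the network is then a simple series string.
R_p = (92.3×82.0)/(92.3+82.0) = 43.42 Ω
R_total = 75.8 + 43.42 = 119.2 Ω
I = V / R_total = 209 / 119.2 = 1.753 A
Voltage across the parallel pair: V_p = I × R_p = 1.753 × 43.42 = 76.12 V
With V_p across R2, its power is V_p²/R2.
P_R2 = (76.12)² / 92.3 = 62.78 W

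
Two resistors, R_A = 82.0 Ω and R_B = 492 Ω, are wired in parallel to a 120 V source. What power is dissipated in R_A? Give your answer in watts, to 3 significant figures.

176 W

Each parallel branch sees the full supply voltage, so P = V²/R applies directly to the target branch.
P_R_A = V² / R_A = (120)² / 82.0 Ω = 175.6 W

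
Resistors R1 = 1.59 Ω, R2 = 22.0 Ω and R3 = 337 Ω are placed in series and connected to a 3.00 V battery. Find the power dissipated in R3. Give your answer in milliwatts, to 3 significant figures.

Series elements share the same current, so find I first, then use P = I²R.
R_total = 1.59 + 22.0 + 337 = 360.6 Ω
I = V / R_total = 3.00 / 360.6 = 0.008320 A
P_R3 = I² × R3 = (0.008320)² × 337 = 0.02333 W

23.3 mW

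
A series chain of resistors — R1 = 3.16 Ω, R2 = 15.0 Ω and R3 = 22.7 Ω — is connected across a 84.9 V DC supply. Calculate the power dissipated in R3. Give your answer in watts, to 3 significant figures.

Series elements share the same current, so find I first, then use P = I²R.
R_total = 3.16 + 15.0 + 22.7 = 40.86 Ω
I = V / R_total = 84.9 / 40.86 = 2.078 A
P_R3 = I² × R3 = (2.078)² × 22.7 = 98.00 W

98.0 W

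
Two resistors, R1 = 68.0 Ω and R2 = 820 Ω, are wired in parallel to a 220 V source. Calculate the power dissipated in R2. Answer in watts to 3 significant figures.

59.0 W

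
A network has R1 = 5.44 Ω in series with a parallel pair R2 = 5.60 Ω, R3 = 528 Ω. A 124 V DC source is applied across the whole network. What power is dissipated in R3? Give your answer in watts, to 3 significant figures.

Reduce the parallel pair to R_p first; the network is then a simple series string.
R_p = (5.60×528)/(5.60+528) = 5.541 Ω
R_total = 5.44 + 5.541 = 10.98 Ω
I = V / R_total = 124 / 10.98 = 11.29 A
Voltage across the parallel pair: V_p = I × R_p = 11.29 × 5.541 = 62.57 V
R3 sees V_p directly, so P = V_p² / R3.
P_R3 = (62.57)² / 528 = 7.415 W

7.42 W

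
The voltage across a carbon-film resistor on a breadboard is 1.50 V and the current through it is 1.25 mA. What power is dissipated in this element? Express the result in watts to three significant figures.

With V and I both given, power follows immediately from P = V I.
P = 1.50 V × 0.001250 A = 0.001875 W

0.00187 W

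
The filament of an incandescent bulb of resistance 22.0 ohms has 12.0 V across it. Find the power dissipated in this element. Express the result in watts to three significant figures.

6.55 W

Voltage and resistance are given, so P = V²/R is the one-step route.
P = (12.0 V)² / 22.0 Ω = 6.545 W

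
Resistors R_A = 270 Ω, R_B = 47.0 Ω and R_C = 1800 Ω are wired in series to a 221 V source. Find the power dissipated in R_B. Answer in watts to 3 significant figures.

Series elements share the same current, so find I first, then use P = I²R.
R_total = 270 + 47.0 + 1800 = 2117 Ω
I = V / R_total = 221 / 2117 = 0.1044 A
P_R_B = I² × R_B = (0.1044)² × 47.0 = 0.5122 W

0.512 W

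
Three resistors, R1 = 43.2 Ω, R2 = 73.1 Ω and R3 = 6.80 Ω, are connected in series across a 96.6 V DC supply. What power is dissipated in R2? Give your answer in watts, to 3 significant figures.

In a series string the same current flows through every resistor — find that current, then P = I²R for the one we want.
R_total = 43.2 + 73.1 + 6.80 = 123.1 Ω
I = V / R_total = 96.6 / 123.1 = 0.7847 A
P_R2 = I² × R2 = (0.7847)² × 73.1 = 45.01 W

45.0 W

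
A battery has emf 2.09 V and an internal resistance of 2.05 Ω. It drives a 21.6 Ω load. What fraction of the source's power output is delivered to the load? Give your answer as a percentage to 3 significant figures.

91.3 %

Both r and R carry the same current, so the power split is just the resistance split: η = R/(R+r).
η = R / (R + r) = 21.6 / (21.6 + 2.05) = 0.9133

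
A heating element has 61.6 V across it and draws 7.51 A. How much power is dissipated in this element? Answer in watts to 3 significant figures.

V and I are known directly — P = V I, no intermediate step needed.
P = 61.6 V × 7.510 A = 462.6 W

463 W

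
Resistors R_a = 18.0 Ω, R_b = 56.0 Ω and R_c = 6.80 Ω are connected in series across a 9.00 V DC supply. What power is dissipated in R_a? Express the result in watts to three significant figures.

0.223 W

Every series element carries the same I. Get I from the total resistance, then P = I² × R_a.
R_total = 18.0 + 56.0 + 6.80 = 80.80 Ω
I = V / R_total = 9.00 / 80.80 = 0.1114 A
P_R_a = I² × R_a = (0.1114)² × 18.0 = 0.2233 W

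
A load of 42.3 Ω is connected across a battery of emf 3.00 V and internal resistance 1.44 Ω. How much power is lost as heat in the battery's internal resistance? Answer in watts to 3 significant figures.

The internal resistance carries the same current as the load; P_int = I²r.
I = ε / (r + R) = 3.00 / (1.44 + 42.3) = 0.06859 A
P_int = I² r = (0.06859)² × 1.44 = 0.006774 W

0.00677 W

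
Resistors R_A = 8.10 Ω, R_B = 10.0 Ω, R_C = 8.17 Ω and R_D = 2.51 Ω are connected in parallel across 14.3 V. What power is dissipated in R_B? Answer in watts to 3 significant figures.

20.4 W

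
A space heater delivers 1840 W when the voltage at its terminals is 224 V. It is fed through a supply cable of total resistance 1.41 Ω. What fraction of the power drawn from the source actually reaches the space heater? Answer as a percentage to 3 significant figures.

I = P / V = 1840 / 224 = 8.214 A through the supply cable.
P_line = I² R_line = (8.214)² × 1.41 = 95.14 W
P_source = P_load + P_line = 1840 + 95.14 = 1935 W
η = P_load / P_source = 1840 / 1935 = 0.9508

95.1 %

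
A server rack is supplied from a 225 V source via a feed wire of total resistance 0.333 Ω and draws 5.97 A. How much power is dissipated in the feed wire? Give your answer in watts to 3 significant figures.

The feed wire is a series resistance carrying the load current; its dissipation is I²R_line.
The feed wire carries the full 5.97 A.
P_line = I² R_line = (5.970)² × 0.333 = 11.87 W

11.9 W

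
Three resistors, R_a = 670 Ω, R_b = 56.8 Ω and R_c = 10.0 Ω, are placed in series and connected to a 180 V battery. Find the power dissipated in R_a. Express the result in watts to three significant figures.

40.0 W

Series elements share the same current, so find I first, then use P = I²R.
R_total = 670 + 56.8 + 10.0 = 736.8 Ω
I = V / R_total = 180 / 736.8 = 0.2443 A
P_R_a = I² × R_a = (0.2443)² × 670 = 39.99 W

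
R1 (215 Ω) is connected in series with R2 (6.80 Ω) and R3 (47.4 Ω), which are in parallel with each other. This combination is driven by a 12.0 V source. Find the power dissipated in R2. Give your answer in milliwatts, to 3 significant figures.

15.3 mW

First combine the parallel branches into one equivalent R_p, then R1 + R_p is a series pair.
R_p = (6.80×47.4)/(6.80+47.4) = 5.947 Ω
R_total = 215 + 5.947 = 220.9 Ω
I = V / R_total = 12.0 / 220.9 = 0.05431 A
Voltage across the parallel pair: V_p = I × R_p = 0.05431 × 5.947 = 0.3230 V
R2 is across V_p, so use P = V²/R for that branch.
P_R2 = (0.3230)² / 6.80 = 0.01534 W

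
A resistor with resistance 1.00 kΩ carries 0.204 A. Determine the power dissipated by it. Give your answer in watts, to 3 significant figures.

41.6 W

Knowing I and R, the power is just I²R — no need to find V first.
P = (0.2040 A)² × 1000 Ω = 41.62 W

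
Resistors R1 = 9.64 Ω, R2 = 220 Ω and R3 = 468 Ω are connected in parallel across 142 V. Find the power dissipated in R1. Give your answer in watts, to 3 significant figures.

2090 W

The supply voltage appears across each parallel branch — just use P = V²/R1.
P_R1 = V² / R1 = (142)² / 9.64 Ω = 2092 W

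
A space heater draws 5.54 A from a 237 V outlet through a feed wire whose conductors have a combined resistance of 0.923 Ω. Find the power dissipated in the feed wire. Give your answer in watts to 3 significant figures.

28.3 W

Only the current and the line resistance are needed for the I²R loss.
The feed wire carries the full 5.54 A.
P_line = I² R_line = (5.540)² × 0.923 = 28.33 W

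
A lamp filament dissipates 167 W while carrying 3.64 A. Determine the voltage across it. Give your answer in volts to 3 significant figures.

45.9 V

Rearranging the power relation for the two known quantities gives V = P / I.
V = 167 / 3.640 = 45.88 V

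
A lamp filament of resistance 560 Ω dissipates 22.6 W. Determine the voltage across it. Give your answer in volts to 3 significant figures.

Inverting the appropriate power form: V = √(P R).
V = √(22.6 × 560) = 112.5 V

112 V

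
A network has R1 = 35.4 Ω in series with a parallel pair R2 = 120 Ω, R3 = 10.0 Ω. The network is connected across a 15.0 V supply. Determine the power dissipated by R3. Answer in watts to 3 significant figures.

0.962 W

Replace R2 and R3 with their parallel equivalent so the circuit becomes R1 in series with R_p.
R_p = (120×10.0)/(120+10.0) = 9.231 Ω
R_total = 35.4 + 9.231 = 44.63 Ω
I = V / R_total = 15.0 / 44.63 = 0.3361 A
Voltage across the parallel pair: V_p = I × R_p = 0.3361 × 9.231 = 3.102 V
R3 sees V_p directly, so P = V_p² / R3.
P_R3 = (3.102)² / 10.0 = 0.9625 W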